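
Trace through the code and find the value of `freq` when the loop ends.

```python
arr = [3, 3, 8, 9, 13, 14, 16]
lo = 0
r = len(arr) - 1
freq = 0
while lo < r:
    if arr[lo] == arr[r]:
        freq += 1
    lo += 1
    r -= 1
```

Let's trace through this code step by step.

Initialize: arr = [3, 3, 8, 9, 13, 14, 16]
Initialize: lo = 0
Initialize: r = 6
Initialize: freq = 0
Entering loop: while lo < r:
After iteration 1: lo = 1, r = 5, freq = 0
After iteration 2: lo = 2, r = 4, freq = 0
After iteration 3: lo = 3, r = 3, freq = 0
Loop ends.

Final answer: 0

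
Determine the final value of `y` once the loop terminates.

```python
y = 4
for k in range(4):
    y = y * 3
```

Let's trace through this code step by step.

Initialize: y = 4
Entering loop: for k in range(4):
After iteration 1: k = 0, y = 12
After iteration 2: k = 1, y = 36
After iteration 3: k = 2, y = 108
After iteration 4: k = 3, y = 324
Loop ends.

Final answer: 324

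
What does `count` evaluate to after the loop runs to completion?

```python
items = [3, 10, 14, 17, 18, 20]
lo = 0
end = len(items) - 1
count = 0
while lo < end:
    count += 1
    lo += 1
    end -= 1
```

Let's trace through this code step by step.

Initialize: items = [3, 10, 14, 17, 18, 20]
Initialize: lo = 0
Initialize: end = 5
Initialize: count = 0
Entering loop: while lo < end:
After iteration 1: lo = 1, end = 4, count = 1
After iteration 2: lo = 2, end = 3, count = 2
After iteration 3: lo = 3, end = 2, count = 3
Loop ends.

Final answer: 3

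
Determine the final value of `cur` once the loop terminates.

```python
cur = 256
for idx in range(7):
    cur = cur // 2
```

Let's trace through this code step by step.

Initialize: cur = 256
Entering loop: for idx in range(7):
After iteration 1: idx = 0, cur = 128
After iteration 2: idx = 1, cur = 64
After iteration 3: idx = 2, cur = 32
After iteration 4: idx = 3, cur = 16
After iteration 5: idx = 4, cur = 8
After iteration 6: idx = 5, cur = 4
After iteration 7: idx = 6, cur = 2
Loop ends.

Final answer: 2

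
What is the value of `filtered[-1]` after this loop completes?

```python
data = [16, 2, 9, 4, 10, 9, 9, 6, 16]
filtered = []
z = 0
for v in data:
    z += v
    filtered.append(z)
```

Let's trace through this code step by step.

Initialize: data = [16, 2, 9, 4, 10, 9, 9, 6, 16]
Initialize: filtered = []
Initialize: z = 0
Entering loop: for v in data:
After iteration 1: v = 16, filtered = [16], z = 16
After iteration 2: v = 2, filtered = [16, 18], z = 18
After iteration 3: v = 9, filtered = [16, 18, 27], z = 27
After iteration 4: v = 4, filtered = [16, 18, 27, 31], z = 31
After iteration 5: v = 10, filtered = [16, 18, 27, 31, 41], z = 41
After iteration 6: v = 9, filtered = [16, 18, 27, 31, 41, 50], z = 50
After iteration 7: v = 9, filtered = [16, 18, 27, 31, 41, 50, 59], z = 59
After iteration 8: v = 6, filtered = [16, 18, 27, 31, 41, 50, 59, 65], z = 65
After iteration 9: v = 16, filtered = [16, 18, 27, 31, 41, 50, 59, 65, 81], z = 81
Loop ends.
filtered[-1] = 81

Final answer: 81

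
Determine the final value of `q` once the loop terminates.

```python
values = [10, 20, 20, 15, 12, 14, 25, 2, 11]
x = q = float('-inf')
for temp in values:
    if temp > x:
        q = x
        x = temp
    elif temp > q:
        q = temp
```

Let's trace through this code step by step.

Initialize: values = [10, 20, 20, 15, 12, 14, 25, 2, 11]
Initialize: x = -inf
Initialize: q = -inf
Entering loop: for temp in values:
After iteration 1: temp = 10, x = 10, q = -inf
After iteration 2: temp = 20, x = 20, q = 10
After iteration 3: temp = 20, x = 20, q = 20
After iteration 4: temp = 15, x = 20, q = 20
After iteration 5: temp = 12, x = 20, q = 20
After iteration 6: temp = 14, x = 20, q = 20
After iteration 7: temp = 25, x = 25, q = 20
After iteration 8: temp = 2, x = 25, q = 20
After iteration 9: temp = 11, x = 25, q = 20
Loop ends.

Final answer: 20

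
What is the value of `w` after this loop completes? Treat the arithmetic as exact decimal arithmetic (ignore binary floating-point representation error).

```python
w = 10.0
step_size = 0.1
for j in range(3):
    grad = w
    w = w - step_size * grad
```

Let's trace through this code step by step.

Initialize: w = 10.0
Initialize: step_size = 0.1
Entering loop: for j in range(3):
After iteration 1: j = 0, w = 9.0, grad = 10.0
After iteration 2: j = 1, w = 8.1, grad = 9.0
After iteration 3: j = 2, w = 7.29, grad = 8.1
Loop ends.

Final answer: 7.29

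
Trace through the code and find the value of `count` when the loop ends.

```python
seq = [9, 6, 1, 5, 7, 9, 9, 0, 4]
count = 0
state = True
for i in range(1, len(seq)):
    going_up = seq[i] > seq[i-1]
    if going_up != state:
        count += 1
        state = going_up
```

Let's trace through this code step by step.

Initialize: seq = [9, 6, 1, 5, 7, 9, 9, 0, 4]
Initialize: count = 0
Initialize: state = True
Entering loop: for i in range(1, len(seq)):
After iteration 1: i = 1, count = 1, state = False, going_up = False
After iteration 2: i = 2, count = 1, state = False, going_up = False
After iteration 3: i = 3, count = 2, state = True, going_up = True
After iteration 4: i = 4, count = 2, state = True, going_up = True
After iteration 5: i = 5, count = 2, state = True, going_up = True
After iteration 6: i = 6, count = 3, state = False, going_up = False
After iteration 7: i = 7, count = 3, state = False, going_up = False
After iteration 8: i = 8, count = 4, state = True, going_up = True
Loop ends.

Final answer: 4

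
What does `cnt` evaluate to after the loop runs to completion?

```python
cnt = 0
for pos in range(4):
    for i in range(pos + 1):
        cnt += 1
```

Let's trace through this code step by step.

Initialize: cnt = 0
Entering loop: for pos in range(4):
After iteration 1: pos = 0, cnt = 1, i = 0
After iteration 2: pos = 1, cnt = 3, i = 1
After iteration 3: pos = 2, cnt = 6, i = 2
After iteration 4: pos = 3, cnt = 10, i = 3
Loop ends.

Final answer: 10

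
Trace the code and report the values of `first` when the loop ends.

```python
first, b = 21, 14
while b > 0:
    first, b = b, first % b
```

Let's trace through this code step by step.

Initialize: first = 21
Initialize: b = 14
Entering loop: while b > 0:
After iteration 1: first = 14, b = 7
After iteration 2: first = 7, b = 0
Loop ends.

Final answer: 7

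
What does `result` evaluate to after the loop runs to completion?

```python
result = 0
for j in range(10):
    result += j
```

Let's trace through this code step by step.

Initialize: result = 0
Entering loop: for j in range(10):
After iteration 1: j = 0, result = 0
After iteration 2: j = 1, result = 1
After iteration 3: j = 2, result = 3
After iteration 4: j = 3, result = 6
After iteration 5: j = 4, result = 10
After iteration 6: j = 5, result = 15
After iteration 7: j = 6, result = 21
After iteration 8: j = 7, result = 28
After iteration 9: j = 8, result = 36
After iteration 10: j = 9, result = 45
Loop ends.

Final answer: 45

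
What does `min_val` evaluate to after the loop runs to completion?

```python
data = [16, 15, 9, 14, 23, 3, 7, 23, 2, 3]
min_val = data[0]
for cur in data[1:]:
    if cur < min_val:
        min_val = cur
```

Let's trace through this code step by step.

Initialize: data = [16, 15, 9, 14, 23, 3, 7, 23, 2, 3]
Initialize: min_val = 16
Entering loop: for cur in data[1:]:
After iteration 1: cur = 15, min_val = 15
After iteration 2: cur = 9, min_val = 9
After iteration 3: cur = 14, min_val = 9
After iteration 4: cur = 23, min_val = 9
After iteration 5: cur = 3, min_val = 3
After iteration 6: cur = 7, min_val = 3
After iteration 7: cur = 23, min_val = 3
After iteration 8: cur = 2, min_val = 2
After iteration 9: cur = 3, min_val = 2
Loop ends.

Final answer: 2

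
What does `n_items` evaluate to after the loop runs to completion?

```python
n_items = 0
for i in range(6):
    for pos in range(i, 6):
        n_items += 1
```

Let's trace through this code step by step.

Initialize: n_items = 0
Entering loop: for i in range(6):
After iteration 1: i = 0, n_items = 6
After iteration 2: i = 1, n_items = 11
After iteration 3: i = 2, n_items = 15
After iteration 4: i = 3, n_items = 18
After iteration 5: i = 4, n_items = 20
After iteration 6: i = 5, n_items = 21
Loop ends.

Final answer: 21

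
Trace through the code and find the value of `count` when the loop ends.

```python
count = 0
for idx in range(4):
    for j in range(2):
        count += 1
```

Let's trace through this code step by step.

Initialize: count = 0
Entering loop: for idx in range(4):
After iteration 1: idx = 0, count = 2
After iteration 2: idx = 1, count = 4
After iteration 3: idx = 2, count = 6
After iteration 4: idx = 3, count = 8
Loop ends.

Final answer: 8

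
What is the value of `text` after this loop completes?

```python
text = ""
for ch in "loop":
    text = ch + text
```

Let's trace through this code step by step.

Initialize: text = ''
Entering loop: for ch in "loop":
After iteration 1: ch = 'l', text = 'l'
After iteration 2: ch = 'o', text = 'ol'
After iteration 3: ch = 'o', text = 'ool'
After iteration 4: ch = 'p', text = 'pool'
Loop ends.

Final answer: 'pool'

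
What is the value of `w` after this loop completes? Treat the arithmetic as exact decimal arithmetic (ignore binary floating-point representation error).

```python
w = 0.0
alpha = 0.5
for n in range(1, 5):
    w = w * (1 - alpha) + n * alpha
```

Let's trace through this code step by step.

Initialize: w = 0.0
Initialize: alpha = 0.5
Entering loop: for n in range(1, 5):
After iteration 1: n = 1, w = 0.5
After iteration 2: n = 2, w = 1.25
After iteration 3: n = 3, w = 2.125
After iteration 4: n = 4, w = 3.0625
Loop ends.

Final answer: 3.0625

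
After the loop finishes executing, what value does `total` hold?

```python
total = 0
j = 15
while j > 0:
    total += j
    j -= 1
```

Let's trace through this code step by step.

Initialize: total = 0
Initialize: j = 15
Entering loop: while j > 0:
After iteration 1: total = 15, j = 14
After iteration 2: total = 29, j = 13
After iteration 3: total = 42, j = 12
After iteration 4: total = 54, j = 11
After iteration 5: total = 65, j = 10
After iteration 6: total = 75, j = 9
After iteration 7: total = 84, j = 8
After iteration 8: total = 92, j = 7
After iteration 9: total = 99, j = 6
After iteration 10: total = 105, j = 5
After iteration 11: total = 110, j = 4
After iteration 12: total = 114, j = 3
After iteration 13: total = 117, j = 2
After iteration 14: total = 119, j = 1
After iteration 15: total = 120, j = 0
Loop ends.

Final answer: 120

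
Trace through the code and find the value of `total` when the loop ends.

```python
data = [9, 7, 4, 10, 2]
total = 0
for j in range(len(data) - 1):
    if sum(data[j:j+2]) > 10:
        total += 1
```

Let's trace through this code step by step.

Initialize: data = [9, 7, 4, 10, 2]
Initialize: total = 0
Entering loop: for j in range(len(data) - 1):
After iteration 1: j = 0, total = 1
After iteration 2: j = 1, total = 2
After iteration 3: j = 2, total = 3
After iteration 4: j = 3, total = 4
Loop ends.

Final answer: 4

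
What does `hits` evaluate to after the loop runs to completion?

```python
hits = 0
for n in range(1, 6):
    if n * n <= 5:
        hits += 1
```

Let's trace through this code step by step.

Initialize: hits = 0
Entering loop: for n in range(1, 6):
After iteration 1: n = 1, hits = 1
After iteration 2: n = 2, hits = 2
After iteration 3: n = 3, hits = 2
After iteration 4: n = 4, hits = 2
After iteration 5: n = 5, hits = 2
Loop ends.

Final answer: 2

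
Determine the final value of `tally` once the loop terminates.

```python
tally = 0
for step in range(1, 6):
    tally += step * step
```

Let's trace through this code step by step.

Initialize: tally = 0
Entering loop: for step in range(1, 6):
After iteration 1: step = 1, tally = 1
After iteration 2: step = 2, tally = 5
After iteration 3: step = 3, tally = 14
After iteration 4: step = 4, tally = 30
After iteration 5: step = 5, tally = 55
Loop ends.

Final answer: 55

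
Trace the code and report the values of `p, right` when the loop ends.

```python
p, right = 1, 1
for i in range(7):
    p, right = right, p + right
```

Let's trace through this code step by step.

Initialize: p = 1
Initialize: right = 1
Entering loop: for i in range(7):
After iteration 1: i = 0, p = 1, right = 2
After iteration 2: i = 1, p = 2, right = 3
After iteration 3: i = 2, p = 3, right = 5
After iteration 4: i = 3, p = 5, right = 8
After iteration 5: i = 4, p = 8, right = 13
After iteration 6: i = 5, p = 13, right = 21
After iteration 7: i = 6, p = 21, right = 34
Loop ends.

Final answer: 21, 34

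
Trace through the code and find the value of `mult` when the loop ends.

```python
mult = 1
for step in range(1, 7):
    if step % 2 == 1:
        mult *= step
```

Let's trace through this code step by step.

Initialize: mult = 1
Entering loop: for step in range(1, 7):
After iteration 1: step = 1, mult = 1
After iteration 2: step = 2, mult = 1
After iteration 3: step = 3, mult = 3
After iteration 4: step = 4, mult = 3
After iteration 5: step = 5, mult = 15
After iteration 6: step = 6, mult = 15
Loop ends.

Final answer: 15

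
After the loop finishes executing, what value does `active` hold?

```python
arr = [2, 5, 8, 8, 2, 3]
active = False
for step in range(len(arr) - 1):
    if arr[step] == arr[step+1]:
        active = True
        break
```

Let's trace through this code step by step.

Initialize: arr = [2, 5, 8, 8, 2, 3]
Initialize: active = False
Entering loop: for step in range(len(arr) - 1):
After iteration 1: step = 0, active = False
After iteration 2: step = 1, active = False
After iteration 3: step = 2, active = True
Loop ends.

Final answer: True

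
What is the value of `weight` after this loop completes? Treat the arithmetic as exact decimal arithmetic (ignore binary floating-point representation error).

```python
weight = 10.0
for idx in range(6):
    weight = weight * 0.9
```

Let's trace through this code step by step.

Initialize: weight = 10.0
Entering loop: for idx in range(6):
After iteration 1: idx = 0, weight = 9.0
After iteration 2: idx = 1, weight = 8.1
After iteration 3: idx = 2, weight = 7.29
After iteration 4: idx = 3, weight = 6.561
After iteration 5: idx = 4, weight = 5.9049
After iteration 6: idx = 5, weight = 5.31441
Loop ends.

Final answer: 5.31441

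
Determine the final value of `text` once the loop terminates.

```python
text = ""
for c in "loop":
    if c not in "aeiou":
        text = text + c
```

Let's trace through this code step by step.

Initialize: text = ''
Entering loop: for c in "loop":
After iteration 1: c = 'l', text = 'l'
After iteration 2: c = 'o', text = 'l'
After iteration 3: c = 'o', text = 'l'
After iteration 4: c = 'p', text = 'lp'
Loop ends.

Final answer: 'lp'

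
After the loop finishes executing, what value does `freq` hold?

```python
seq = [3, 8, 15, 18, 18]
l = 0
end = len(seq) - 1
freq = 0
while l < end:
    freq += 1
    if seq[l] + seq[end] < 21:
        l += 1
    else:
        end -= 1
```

Let's trace through this code step by step.

Initialize: seq = [3, 8, 15, 18, 18]
Initialize: l = 0
Initialize: end = 4
Initialize: freq = 0
Entering loop: while l < end:
After iteration 1: l = 0, end = 3, freq = 1
After iteration 2: l = 0, end = 2, freq = 2
After iteration 3: l = 1, end = 2, freq = 3
After iteration 4: l = 1, end = 1, freq = 4
Loop ends.

Final answer: 4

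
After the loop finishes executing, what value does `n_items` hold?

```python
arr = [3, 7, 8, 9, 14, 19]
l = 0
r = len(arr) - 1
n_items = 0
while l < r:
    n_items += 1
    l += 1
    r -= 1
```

Let's trace through this code step by step.

Initialize: arr = [3, 7, 8, 9, 14, 19]
Initialize: l = 0
Initialize: r = 5
Initialize: n_items = 0
Entering loop: while l < r:
After iteration 1: l = 1, r = 4, n_items = 1
After iteration 2: l = 2, r = 3, n_items = 2
After iteration 3: l = 3, r = 2, n_items = 3
Loop ends.

Final answer: 3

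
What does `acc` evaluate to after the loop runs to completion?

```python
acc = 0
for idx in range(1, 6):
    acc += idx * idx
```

Let's trace through this code step by step.

Initialize: acc = 0
Entering loop: for idx in range(1, 6):
After iteration 1: idx = 1, acc = 1
After iteration 2: idx = 2, acc = 5
After iteration 3: idx = 3, acc = 14
After iteration 4: idx = 4, acc = 30
After iteration 5: idx = 5, acc = 55
Loop ends.

Final answer: 55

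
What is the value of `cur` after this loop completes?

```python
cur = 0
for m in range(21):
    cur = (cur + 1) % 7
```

Let's trace through this code step by step.

Initialize: cur = 0
Entering loop: for m in range(21):
After iteration 1: m = 0, cur = 1
After iteration 2: m = 1, cur = 2
After iteration 3: m = 2, cur = 3
After iteration 4: m = 3, cur = 4
After iteration 5: m = 4, cur = 5
After iteration 6: m = 5, cur = 6
After iteration 7: m = 6, cur = 0
After iteration 8: m = 7, cur = 1
After iteration 9: m = 8, cur = 2
After iteration 10: m = 9, cur = 3
After iteration 11: m = 10, cur = 4
After iteration 12: m = 11, cur = 5
After iteration 13: m = 12, cur = 6
After iteration 14: m = 13, cur = 0
After iteration 15: m = 14, cur = 1
After iteration 16: m = 15, cur = 2
After iteration 17: m = 16, cur = 3
After iteration 18: m = 17, cur = 4
After iteration 19: m = 18, cur = 5
After iteration 20: m = 19, cur = 6
After iteration 21: m = 20, cur = 0
Loop ends.

Final answer: 0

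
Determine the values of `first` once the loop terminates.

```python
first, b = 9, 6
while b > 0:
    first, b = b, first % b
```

Let's trace through this code step by step.

Initialize: first = 9
Initialize: b = 6
Entering loop: while b > 0:
After iteration 1: first = 6, b = 3
After iteration 2: first = 3, b = 0
Loop ends.

Final answer: 3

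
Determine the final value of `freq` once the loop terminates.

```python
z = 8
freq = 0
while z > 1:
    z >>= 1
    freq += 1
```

Let's trace through this code step by step.

Initialize: z = 8
Initialize: freq = 0
Entering loop: while z > 1:
After iteration 1: z = 4, freq = 1
After iteration 2: z = 2, freq = 2
After iteration 3: z = 1, freq = 3
Loop ends.

Final answer: 3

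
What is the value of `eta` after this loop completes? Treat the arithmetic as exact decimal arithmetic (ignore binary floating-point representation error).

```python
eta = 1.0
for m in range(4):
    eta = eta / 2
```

Let's trace through this code step by step.

Initialize: eta = 1.0
Entering loop: for m in range(4):
After iteration 1: m = 0, eta = 0.5
After iteration 2: m = 1, eta = 0.25
After iteration 3: m = 2, eta = 0.125
After iteration 4: m = 3, eta = 0.0625
Loop ends.

Final answer: 0.0625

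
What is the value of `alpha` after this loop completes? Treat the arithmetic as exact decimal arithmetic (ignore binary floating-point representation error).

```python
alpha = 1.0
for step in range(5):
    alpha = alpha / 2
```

Let's trace through this code step by step.

Initialize: alpha = 1.0
Entering loop: for step in range(5):
After iteration 1: step = 0, alpha = 0.5
After iteration 2: step = 1, alpha = 0.25
After iteration 3: step = 2, alpha = 0.125
After iteration 4: step = 3, alpha = 0.0625
After iteration 5: step = 4, alpha = 0.03125
Loop ends.

Final answer: 0.03125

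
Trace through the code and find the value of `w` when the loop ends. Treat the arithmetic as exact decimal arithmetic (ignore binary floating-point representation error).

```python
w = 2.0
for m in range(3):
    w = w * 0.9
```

Let's trace through this code step by step.

Initialize: w = 2.0
Entering loop: for m in range(3):
After iteration 1: m = 0, w = 1.8
After iteration 2: m = 1, w = 1.62
After iteration 3: m = 2, w = 1.458
Loop ends.

Final answer: 1.458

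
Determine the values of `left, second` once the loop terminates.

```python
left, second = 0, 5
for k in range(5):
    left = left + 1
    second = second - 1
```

Let's trace through this code step by step.

Initialize: left = 0
Initialize: second = 5
Entering loop: for k in range(5):
After iteration 1: k = 0, left = 1, second = 4
After iteration 2: k = 1, left = 2, second = 3
After iteration 3: k = 2, left = 3, second = 2
After iteration 4: k = 3, left = 4, second = 1
After iteration 5: k = 4, left = 5, second = 0
Loop ends.

Final answer: 5, 0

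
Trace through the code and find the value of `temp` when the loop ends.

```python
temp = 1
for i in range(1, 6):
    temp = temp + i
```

Let's trace through this code step by step.

Initialize: temp = 1
Entering loop: for i in range(1, 6):
After iteration 1: i = 1, temp = 2
After iteration 2: i = 2, temp = 4
After iteration 3: i = 3, temp = 7
After iteration 4: i = 4, temp = 11
After iteration 5: i = 5, temp = 16
Loop ends.

Final answer: 16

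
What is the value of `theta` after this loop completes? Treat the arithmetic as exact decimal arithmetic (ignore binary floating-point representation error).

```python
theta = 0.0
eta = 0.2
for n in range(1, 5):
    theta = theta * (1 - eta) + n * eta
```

Let's trace through this code step by step.

Initialize: theta = 0.0
Initialize: eta = 0.2
Entering loop: for n in range(1, 5):
After iteration 1: n = 1, theta = 0.2
After iteration 2: n = 2, theta = 0.56
After iteration 3: n = 3, theta = 1.048
After iteration 4: n = 4, theta = 1.6384
Loop ends.

Final answer: 1.6384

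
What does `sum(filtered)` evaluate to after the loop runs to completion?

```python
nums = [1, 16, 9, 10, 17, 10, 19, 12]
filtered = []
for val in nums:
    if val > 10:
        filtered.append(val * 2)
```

Let's trace through this code step by step.

Initialize: nums = [1, 16, 9, 10, 17, 10, 19, 12]
Initialize: filtered = []
Entering loop: for val in nums:
After iteration 1: val = 1, filtered = []
After iteration 2: val = 16, filtered = [32]
After iteration 3: val = 9, filtered = [32]
After iteration 4: val = 10, filtered = [32]
After iteration 5: val = 17, filtered = [32, 34]
After iteration 6: val = 10, filtered = [32, 34]
After iteration 7: val = 19, filtered = [32, 34, 38]
After iteration 8: val = 12, filtered = [32, 34, 38, 24]
Loop ends.
sum(filtered) = 128

Final answer: 128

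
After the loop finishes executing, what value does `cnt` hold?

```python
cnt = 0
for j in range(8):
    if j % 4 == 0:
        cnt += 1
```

Let's trace through this code step by step.

Initialize: cnt = 0
Entering loop: for j in range(8):
After iteration 1: j = 0, cnt = 1
After iteration 2: j = 1, cnt = 1
After iteration 3: j = 2, cnt = 1
After iteration 4: j = 3, cnt = 1
After iteration 5: j = 4, cnt = 2
After iteration 6: j = 5, cnt = 2
After iteration 7: j = 6, cnt = 2
After iteration 8: j = 7, cnt = 2
Loop ends.

Final answer: 2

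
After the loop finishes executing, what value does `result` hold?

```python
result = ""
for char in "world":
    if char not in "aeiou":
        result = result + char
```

Let's trace through this code step by step.

Initialize: result = ''
Entering loop: for char in "world":
After iteration 1: char = 'w', result = 'w'
After iteration 2: char = 'o', result = 'w'
After iteration 3: char = 'r', result = 'wr'
After iteration 4: char = 'l', result = 'wrl'
After iteration 5: char = 'd', result = 'wrld'
Loop ends.

Final answer: 'wrld'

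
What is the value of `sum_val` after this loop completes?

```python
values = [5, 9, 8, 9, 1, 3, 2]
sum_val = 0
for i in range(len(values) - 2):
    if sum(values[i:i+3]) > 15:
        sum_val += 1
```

Let's trace through this code step by step.

Initialize: values = [5, 9, 8, 9, 1, 3, 2]
Initialize: sum_val = 0
Entering loop: for i in range(len(values) - 2):
After iteration 1: i = 0, sum_val = 1
After iteration 2: i = 1, sum_val = 2
After iteration 3: i = 2, sum_val = 3
After iteration 4: i = 3, sum_val = 3
After iteration 5: i = 4, sum_val = 3
Loop ends.

Final answer: 3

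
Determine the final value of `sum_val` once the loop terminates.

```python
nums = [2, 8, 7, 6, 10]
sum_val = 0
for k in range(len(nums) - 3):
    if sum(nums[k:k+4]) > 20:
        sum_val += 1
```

Let's trace through this code step by step.

Initialize: nums = [2, 8, 7, 6, 10]
Initialize: sum_val = 0
Entering loop: for k in range(len(nums) - 3):
After iteration 1: k = 0, sum_val = 1
After iteration 2: k = 1, sum_val = 2
Loop ends.

Final answer: 2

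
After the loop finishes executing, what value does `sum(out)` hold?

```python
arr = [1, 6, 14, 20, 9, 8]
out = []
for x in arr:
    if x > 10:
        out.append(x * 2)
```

Let's trace through this code step by step.

Initialize: arr = [1, 6, 14, 20, 9, 8]
Initialize: out = []
Entering loop: for x in arr:
After iteration 1: x = 1, out = []
After iteration 2: x = 6, out = []
After iteration 3: x = 14, out = [28]
After iteration 4: x = 20, out = [28, 40]
After iteration 5: x = 9, out = [28, 40]
After iteration 6: x = 8, out = [28, 40]
Loop ends.
sum(out) = 68

Final answer: 68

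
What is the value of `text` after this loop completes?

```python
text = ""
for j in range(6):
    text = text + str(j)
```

Let's trace through this code step by step.

Initialize: text = ''
Entering loop: for j in range(6):
After iteration 1: j = 0, text = '0'
After iteration 2: j = 1, text = '01'
After iteration 3: j = 2, text = '012'
After iteration 4: j = 3, text = '0123'
After iteration 5: j = 4, text = '01234'
After iteration 6: j = 5, text = '012345'
Loop ends.

Final answer: '012345'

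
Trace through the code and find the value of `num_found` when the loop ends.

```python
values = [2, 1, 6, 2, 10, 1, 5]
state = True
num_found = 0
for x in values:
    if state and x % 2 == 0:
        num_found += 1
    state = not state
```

Let's trace through this code step by step.

Initialize: values = [2, 1, 6, 2, 10, 1, 5]
Initialize: state = True
Initialize: num_found = 0
Entering loop: for x in values:
After iteration 1: x = 2, state = False, num_found = 1
After iteration 2: x = 1, state = True, num_found = 1
After iteration 3: x = 6, state = False, num_found = 2
After iteration 4: x = 2, state = True, num_found = 2
After iteration 5: x = 10, state = False, num_found = 3
After iteration 6: x = 1, state = True, num_found = 3
After iteration 7: x = 5, state = False, num_found = 3
Loop ends.

Final answer: 3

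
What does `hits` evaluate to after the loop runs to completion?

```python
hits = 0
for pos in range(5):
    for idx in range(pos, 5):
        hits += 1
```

Let's trace through this code step by step.

Initialize: hits = 0
Entering loop: for pos in range(5):
After iteration 1: pos = 0, hits = 5
After iteration 2: pos = 1, hits = 9
After iteration 3: pos = 2, hits = 12
After iteration 4: pos = 3, hits = 14
After iteration 5: pos = 4, hits = 15
Loop ends.

Final answer: 15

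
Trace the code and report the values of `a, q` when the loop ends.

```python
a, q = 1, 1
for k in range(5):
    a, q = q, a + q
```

Let's trace through this code step by step.

Initialize: a = 1
Initialize: q = 1
Entering loop: for k in range(5):
After iteration 1: k = 0, a = 1, q = 2
After iteration 2: k = 1, a = 2, q = 3
After iteration 3: k = 2, a = 3, q = 5
After iteration 4: k = 3, a = 5, q = 8
After iteration 5: k = 4, a = 8, q = 13
Loop ends.

Final answer: 8, 13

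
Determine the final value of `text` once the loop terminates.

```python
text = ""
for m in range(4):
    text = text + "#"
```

Let's trace through this code step by step.

Initialize: text = ''
Entering loop: for m in range(4):
After iteration 1: m = 0, text = '#'
After iteration 2: m = 1, text = '##'
After iteration 3: m = 2, text = '###'
After iteration 4: m = 3, text = '####'
Loop ends.

Final answer: '####'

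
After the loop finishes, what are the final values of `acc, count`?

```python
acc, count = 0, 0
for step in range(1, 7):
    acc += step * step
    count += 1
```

Let's trace through this code step by step.

Initialize: acc = 0
Initialize: count = 0
Entering loop: for step in range(1, 7):
After iteration 1: step = 1, acc = 1, count = 1
After iteration 2: step = 2, acc = 5, count = 2
After iteration 3: step = 3, acc = 14, count = 3
After iteration 4: step = 4, acc = 30, count = 4
After iteration 5: step = 5, acc = 55, count = 5
After iteration 6: step = 6, acc = 91, count = 6
Loop ends.

Final answer: 91, 6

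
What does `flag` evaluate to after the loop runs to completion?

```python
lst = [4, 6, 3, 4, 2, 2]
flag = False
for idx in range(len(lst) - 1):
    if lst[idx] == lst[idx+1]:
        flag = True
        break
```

Let's trace through this code step by step.

Initialize: lst = [4, 6, 3, 4, 2, 2]
Initialize: flag = False
Entering loop: for idx in range(len(lst) - 1):
After iteration 1: idx = 0, flag = False
After iteration 2: idx = 1, flag = False
After iteration 3: idx = 2, flag = False
After iteration 4: idx = 3, flag = False
After iteration 5: idx = 4, flag = True
Loop ends.

Final answer: True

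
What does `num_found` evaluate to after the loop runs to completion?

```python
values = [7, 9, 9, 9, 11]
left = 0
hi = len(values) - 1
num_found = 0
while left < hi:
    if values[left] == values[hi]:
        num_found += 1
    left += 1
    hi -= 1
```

Let's trace through this code step by step.

Initialize: values = [7, 9, 9, 9, 11]
Initialize: left = 0
Initialize: hi = 4
Initialize: num_found = 0
Entering loop: while left < hi:
After iteration 1: left = 1, hi = 3, num_found = 0
After iteration 2: left = 2, hi = 2, num_found = 1
Loop ends.

Final answer: 1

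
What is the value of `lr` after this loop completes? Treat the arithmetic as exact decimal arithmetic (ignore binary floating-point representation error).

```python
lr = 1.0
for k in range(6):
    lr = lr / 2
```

Let's trace through this code step by step.

Initialize: lr = 1.0
Entering loop: for k in range(6):
After iteration 1: k = 0, lr = 0.5
After iteration 2: k = 1, lr = 0.25
After iteration 3: k = 2, lr = 0.125
After iteration 4: k = 3, lr = 0.0625
After iteration 5: k = 4, lr = 0.03125
After iteration 6: k = 5, lr = 0.015625
Loop ends.

Final answer: 0.015625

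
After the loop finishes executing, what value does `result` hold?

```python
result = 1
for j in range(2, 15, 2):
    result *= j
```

Let's trace through this code step by step.

Initialize: result = 1
Entering loop: for j in range(2, 15, 2):
After iteration 1: j = 2, result = 2
After iteration 2: j = 4, result = 8
After iteration 3: j = 6, result = 48
After iteration 4: j = 8, result = 384
After iteration 5: j = 10, result = 3840
After iteration 6: j = 12, result = 46080
After iteration 7: j = 14, result = 645120
Loop ends.

Final answer: 645120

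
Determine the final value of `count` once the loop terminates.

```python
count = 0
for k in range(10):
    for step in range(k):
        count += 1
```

Let's trace through this code step by step.

Initialize: count = 0
Entering loop: for k in range(10):
After iteration 1: k = 0, count = 0
After iteration 2: k = 1, count = 1, step = 0
After iteration 3: k = 2, count = 3, step = 1
After iteration 4: k = 3, count = 6, step = 2
After iteration 5: k = 4, count = 10, step = 3
After iteration 6: k = 5, count = 15, step = 4
After iteration 7: k = 6, count = 21, step = 5
After iteration 8: k = 7, count = 28, step = 6
After iteration 9: k = 8, count = 36, step = 7
After iteration 10: k = 9, count = 45, step = 8
Loop ends.

Final answer: 45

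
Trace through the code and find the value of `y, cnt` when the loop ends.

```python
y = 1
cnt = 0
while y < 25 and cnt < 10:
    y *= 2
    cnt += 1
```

Let's trace through this code step by step.

Initialize: y = 1
Initialize: cnt = 0
Entering loop: while y < 25 and cnt < 10:
After iteration 1: y = 2, cnt = 1
After iteration 2: y = 4, cnt = 2
After iteration 3: y = 8, cnt = 3
After iteration 4: y = 16, cnt = 4
After iteration 5: y = 32, cnt = 5
Loop ends.

Final answer: 32, 5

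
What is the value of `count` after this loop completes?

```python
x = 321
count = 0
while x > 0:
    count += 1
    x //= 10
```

Let's trace through this code step by step.

Initialize: x = 321
Initialize: count = 0
Entering loop: while x > 0:
After iteration 1: x = 32, count = 1
After iteration 2: x = 3, count = 2
After iteration 3: x = 0, count = 3
Loop ends.

Final answer: 3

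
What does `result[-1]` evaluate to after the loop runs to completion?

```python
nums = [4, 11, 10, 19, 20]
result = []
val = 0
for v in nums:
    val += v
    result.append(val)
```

Let's trace through this code step by step.

Initialize: nums = [4, 11, 10, 19, 20]
Initialize: result = []
Initialize: val = 0
Entering loop: for v in nums:
After iteration 1: v = 4, result = [4], val = 4
After iteration 2: v = 11, result = [4, 15], val = 15
After iteration 3: v = 10, result = [4, 15, 25], val = 25
After iteration 4: v = 19, result = [4, 15, 25, 44], val = 44
After iteration 5: v = 20, result = [4, 15, 25, 44, 64], val = 64
Loop ends.
result[-1] = 64

Final answer: 64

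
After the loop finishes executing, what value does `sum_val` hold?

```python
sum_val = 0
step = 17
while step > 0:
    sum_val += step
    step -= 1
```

Let's trace through this code step by step.

Initialize: sum_val = 0
Initialize: step = 17
Entering loop: while step > 0:
After iteration 1: sum_val = 17, step = 16
After iteration 2: sum_val = 33, step = 15
After iteration 3: sum_val = 48, step = 14
After iteration 4: sum_val = 62, step = 13
After iteration 5: sum_val = 75, step = 12
After iteration 6: sum_val = 87, step = 11
After iteration 7: sum_val = 98, step = 10
After iteration 8: sum_val = 108, step = 9
After iteration 9: sum_val = 117, step = 8
After iteration 10: sum_val = 125, step = 7
After iteration 11: sum_val = 132, step = 6
After iteration 12: sum_val = 138, step = 5
After iteration 13: sum_val = 143, step = 4
After iteration 14: sum_val = 147, step = 3
After iteration 15: sum_val = 150, step = 2
After iteration 16: sum_val = 152, step = 1
After iteration 17: sum_val = 153, step = 0
Loop ends.

Final answer: 153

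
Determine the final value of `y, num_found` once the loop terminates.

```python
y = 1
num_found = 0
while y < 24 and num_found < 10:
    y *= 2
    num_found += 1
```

Let's trace through this code step by step.

Initialize: y = 1
Initialize: num_found = 0
Entering loop: while y < 24 and num_found < 10:
After iteration 1: y = 2, num_found = 1
After iteration 2: y = 4, num_found = 2
After iteration 3: y = 8, num_found = 3
After iteration 4: y = 16, num_found = 4
After iteration 5: y = 32, num_found = 5
Loop ends.

Final answer: 32, 5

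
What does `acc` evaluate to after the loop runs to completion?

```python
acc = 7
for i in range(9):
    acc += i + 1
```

Let's trace through this code step by step.

Initialize: acc = 7
Entering loop: for i in range(9):
After iteration 1: i = 0, acc = 8
After iteration 2: i = 1, acc = 10
After iteration 3: i = 2, acc = 13
After iteration 4: i = 3, acc = 17
After iteration 5: i = 4, acc = 22
After iteration 6: i = 5, acc = 28
After iteration 7: i = 6, acc = 35
After iteration 8: i = 7, acc = 43
After iteration 9: i = 8, acc = 52
Loop ends.

Final answer: 52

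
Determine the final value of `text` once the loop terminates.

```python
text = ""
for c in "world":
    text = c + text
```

Let's trace through this code step by step.

Initialize: text = ''
Entering loop: for c in "world":
After iteration 1: c = 'w', text = 'w'
After iteration 2: c = 'o', text = 'ow'
After iteration 3: c = 'r', text = 'row'
After iteration 4: c = 'l', text = 'lrow'
After iteration 5: c = 'd', text = 'dlrow'
Loop ends.

Final answer: 'dlrow'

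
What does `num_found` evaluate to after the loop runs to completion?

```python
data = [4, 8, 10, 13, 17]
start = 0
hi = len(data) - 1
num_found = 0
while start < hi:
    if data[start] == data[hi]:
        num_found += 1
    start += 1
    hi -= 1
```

Let's trace through this code step by step.

Initialize: data = [4, 8, 10, 13, 17]
Initialize: start = 0
Initialize: hi = 4
Initialize: num_found = 0
Entering loop: while start < hi:
After iteration 1: start = 1, hi = 3, num_found = 0
After iteration 2: start = 2, hi = 2, num_found = 0
Loop ends.

Final answer: 0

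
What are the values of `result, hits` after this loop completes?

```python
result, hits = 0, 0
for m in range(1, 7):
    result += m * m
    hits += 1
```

Let's trace through this code step by step.

Initialize: result = 0
Initialize: hits = 0
Entering loop: for m in range(1, 7):
After iteration 1: m = 1, result = 1, hits = 1
After iteration 2: m = 2, result = 5, hits = 2
After iteration 3: m = 3, result = 14, hits = 3
After iteration 4: m = 4, result = 30, hits = 4
After iteration 5: m = 5, result = 55, hits = 5
After iteration 6: m = 6, result = 91, hits = 6
Loop ends.

Final answer: 91, 6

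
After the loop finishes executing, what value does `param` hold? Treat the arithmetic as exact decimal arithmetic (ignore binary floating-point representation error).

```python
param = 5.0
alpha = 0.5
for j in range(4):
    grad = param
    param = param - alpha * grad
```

Let's trace through this code step by step.

Initialize: param = 5.0
Initialize: alpha = 0.5
Entering loop: for j in range(4):
After iteration 1: j = 0, param = 2.5, grad = 5.0
After iteration 2: j = 1, param = 1.25, grad = 2.5
After iteration 3: j = 2, param = 0.625, grad = 1.25
After iteration 4: j = 3, param = 0.3125, grad = 0.625
Loop ends.

Final answer: 0.3125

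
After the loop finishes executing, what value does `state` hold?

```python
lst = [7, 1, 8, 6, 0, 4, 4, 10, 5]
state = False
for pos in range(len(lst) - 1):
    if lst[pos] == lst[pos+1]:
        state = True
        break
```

Let's trace through this code step by step.

Initialize: lst = [7, 1, 8, 6, 0, 4, 4, 10, 5]
Initialize: state = False
Entering loop: for pos in range(len(lst) - 1):
After iteration 1: pos = 0, state = False
After iteration 2: pos = 1, state = False
After iteration 3: pos = 2, state = False
After iteration 4: pos = 3, state = False
After iteration 5: pos = 4, state = False
After iteration 6: pos = 5, state = True
Loop ends.

Final answer: True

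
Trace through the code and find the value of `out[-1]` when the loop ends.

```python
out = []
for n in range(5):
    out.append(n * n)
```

Let's trace through this code step by step.

Initialize: out = []
Entering loop: for n in range(5):
After iteration 1: n = 0, out = [0]
After iteration 2: n = 1, out = [0, 1]
After iteration 3: n = 2, out = [0, 1, 4]
After iteration 4: n = 3, out = [0, 1, 4, 9]
After iteration 5: n = 4, out = [0, 1, 4, 9, 16]
Loop ends.
out[-1] = 16

Final answer: 16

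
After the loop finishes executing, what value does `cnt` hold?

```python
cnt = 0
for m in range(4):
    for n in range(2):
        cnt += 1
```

Let's trace through this code step by step.

Initialize: cnt = 0
Entering loop: for m in range(4):
After iteration 1: m = 0, cnt = 2
After iteration 2: m = 1, cnt = 4
After iteration 3: m = 2, cnt = 6
After iteration 4: m = 3, cnt = 8
Loop ends.

Final answer: 8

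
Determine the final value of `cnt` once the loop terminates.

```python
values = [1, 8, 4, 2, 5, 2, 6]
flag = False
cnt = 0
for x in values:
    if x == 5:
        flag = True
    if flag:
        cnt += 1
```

Let's trace through this code step by step.

Initialize: values = [1, 8, 4, 2, 5, 2, 6]
Initialize: flag = False
Initialize: cnt = 0
Entering loop: for x in values:
After iteration 1: x = 1, flag = False, cnt = 0
After iteration 2: x = 8, flag = False, cnt = 0
After iteration 3: x = 4, flag = False, cnt = 0
After iteration 4: x = 2, flag = False, cnt = 0
After iteration 5: x = 5, flag = True, cnt = 1
After iteration 6: x = 2, flag = True, cnt = 2
After iteration 7: x = 6, flag = True, cnt = 3
Loop ends.

Final answer: 3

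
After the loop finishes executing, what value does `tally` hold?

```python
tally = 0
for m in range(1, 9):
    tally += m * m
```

Let's trace through this code step by step.

Initialize: tally = 0
Entering loop: for m in range(1, 9):
After iteration 1: m = 1, tally = 1
After iteration 2: m = 2, tally = 5
After iteration 3: m = 3, tally = 14
After iteration 4: m = 4, tally = 30
After iteration 5: m = 5, tally = 55
After iteration 6: m = 6, tally = 91
After iteration 7: m = 7, tally = 140
After iteration 8: m = 8, tally = 204
Loop ends.

Final answer: 204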